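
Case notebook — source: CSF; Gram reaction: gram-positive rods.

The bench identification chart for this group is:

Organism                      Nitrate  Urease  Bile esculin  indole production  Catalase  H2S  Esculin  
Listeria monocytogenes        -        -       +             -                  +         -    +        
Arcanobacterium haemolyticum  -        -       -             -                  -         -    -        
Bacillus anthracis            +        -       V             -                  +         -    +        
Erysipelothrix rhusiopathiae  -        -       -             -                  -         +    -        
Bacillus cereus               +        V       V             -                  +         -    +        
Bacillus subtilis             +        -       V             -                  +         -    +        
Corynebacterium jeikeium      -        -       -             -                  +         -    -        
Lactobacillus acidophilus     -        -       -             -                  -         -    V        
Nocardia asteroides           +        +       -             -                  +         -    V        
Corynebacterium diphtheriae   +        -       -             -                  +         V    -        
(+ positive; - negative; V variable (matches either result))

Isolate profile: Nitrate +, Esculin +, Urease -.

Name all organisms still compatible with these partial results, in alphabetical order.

Esculin +: excludes Arcanobacterium haemolyticum, Erysipelothrix rhusiopathiae, Corynebacterium jeikeium, Corynebacterium diphtheriae — 6 left.
Urease -: excludes Nocardia asteroides — 5 left.
Nitrate +: excludes Listeria monocytogenes, Lactobacillus acidophilus — 3 left.

Bacillus anthracis, Bacillus cereus, Bacillus subtilis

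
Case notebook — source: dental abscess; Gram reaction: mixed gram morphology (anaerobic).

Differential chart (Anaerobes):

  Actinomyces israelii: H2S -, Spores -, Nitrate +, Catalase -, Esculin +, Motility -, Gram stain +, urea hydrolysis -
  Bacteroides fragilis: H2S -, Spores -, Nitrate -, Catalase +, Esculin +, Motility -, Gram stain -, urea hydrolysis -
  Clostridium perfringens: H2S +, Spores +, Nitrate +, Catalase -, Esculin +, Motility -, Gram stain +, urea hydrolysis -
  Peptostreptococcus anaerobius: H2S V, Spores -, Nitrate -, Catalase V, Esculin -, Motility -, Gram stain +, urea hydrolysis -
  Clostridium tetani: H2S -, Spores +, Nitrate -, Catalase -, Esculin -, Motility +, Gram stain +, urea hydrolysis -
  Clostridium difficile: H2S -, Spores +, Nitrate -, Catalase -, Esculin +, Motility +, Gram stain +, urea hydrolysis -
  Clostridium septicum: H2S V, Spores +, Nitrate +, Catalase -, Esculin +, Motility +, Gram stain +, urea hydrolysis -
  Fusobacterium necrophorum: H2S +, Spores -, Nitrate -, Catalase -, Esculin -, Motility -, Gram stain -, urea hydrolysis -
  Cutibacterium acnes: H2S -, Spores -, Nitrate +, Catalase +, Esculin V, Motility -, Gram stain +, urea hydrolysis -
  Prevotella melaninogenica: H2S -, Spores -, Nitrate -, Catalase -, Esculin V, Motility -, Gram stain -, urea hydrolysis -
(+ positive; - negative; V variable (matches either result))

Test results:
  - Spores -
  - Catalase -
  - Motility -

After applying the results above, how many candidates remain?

Spores -: excludes Clostridium perfringens, Clostridium tetani, Clostridium difficile, Clostridium septicum — 6 left.
Catalase -: excludes Bacteroides fragilis, Cutibacterium acnes — 4 left.
Motility -: all 4 remaining candidates are consistent.
Still consistent: Actinomyces israelii, Fusobacterium necrophorum, Peptostreptococcus anaerobius, Prevotella melaninogenica.

4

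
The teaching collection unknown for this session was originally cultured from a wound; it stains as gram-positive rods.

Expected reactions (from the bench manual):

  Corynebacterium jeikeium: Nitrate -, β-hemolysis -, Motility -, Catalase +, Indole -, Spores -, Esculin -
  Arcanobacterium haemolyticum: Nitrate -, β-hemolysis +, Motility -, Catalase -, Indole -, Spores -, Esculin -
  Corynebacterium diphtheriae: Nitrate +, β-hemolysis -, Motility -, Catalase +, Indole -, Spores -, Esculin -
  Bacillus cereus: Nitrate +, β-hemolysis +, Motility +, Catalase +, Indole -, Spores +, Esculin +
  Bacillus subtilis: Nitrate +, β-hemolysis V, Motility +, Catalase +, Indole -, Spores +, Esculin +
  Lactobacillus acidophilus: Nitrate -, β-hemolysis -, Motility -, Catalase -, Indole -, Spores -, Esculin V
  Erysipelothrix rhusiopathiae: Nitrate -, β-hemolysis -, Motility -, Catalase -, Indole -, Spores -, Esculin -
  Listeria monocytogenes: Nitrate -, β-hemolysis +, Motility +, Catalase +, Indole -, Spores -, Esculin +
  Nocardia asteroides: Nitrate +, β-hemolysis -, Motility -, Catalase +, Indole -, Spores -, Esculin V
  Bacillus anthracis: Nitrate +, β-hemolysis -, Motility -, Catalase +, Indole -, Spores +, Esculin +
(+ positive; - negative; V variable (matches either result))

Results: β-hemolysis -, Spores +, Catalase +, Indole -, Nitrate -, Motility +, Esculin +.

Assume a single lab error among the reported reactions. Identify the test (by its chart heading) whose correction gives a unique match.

Nitrate

As reported, no row in the chart matches all 7 reactions.
Reversing Indole → still no organism matches.
Reversing Esculin → still no organism matches.
Reversing Motility → still no organism matches.
Reversing Catalase → still no organism matches.
Reversing Spores → still no organism matches.
Reversing β-hemolysis → still no organism matches.
Reversing Nitrate (to +) → unique match: Bacillus subtilis.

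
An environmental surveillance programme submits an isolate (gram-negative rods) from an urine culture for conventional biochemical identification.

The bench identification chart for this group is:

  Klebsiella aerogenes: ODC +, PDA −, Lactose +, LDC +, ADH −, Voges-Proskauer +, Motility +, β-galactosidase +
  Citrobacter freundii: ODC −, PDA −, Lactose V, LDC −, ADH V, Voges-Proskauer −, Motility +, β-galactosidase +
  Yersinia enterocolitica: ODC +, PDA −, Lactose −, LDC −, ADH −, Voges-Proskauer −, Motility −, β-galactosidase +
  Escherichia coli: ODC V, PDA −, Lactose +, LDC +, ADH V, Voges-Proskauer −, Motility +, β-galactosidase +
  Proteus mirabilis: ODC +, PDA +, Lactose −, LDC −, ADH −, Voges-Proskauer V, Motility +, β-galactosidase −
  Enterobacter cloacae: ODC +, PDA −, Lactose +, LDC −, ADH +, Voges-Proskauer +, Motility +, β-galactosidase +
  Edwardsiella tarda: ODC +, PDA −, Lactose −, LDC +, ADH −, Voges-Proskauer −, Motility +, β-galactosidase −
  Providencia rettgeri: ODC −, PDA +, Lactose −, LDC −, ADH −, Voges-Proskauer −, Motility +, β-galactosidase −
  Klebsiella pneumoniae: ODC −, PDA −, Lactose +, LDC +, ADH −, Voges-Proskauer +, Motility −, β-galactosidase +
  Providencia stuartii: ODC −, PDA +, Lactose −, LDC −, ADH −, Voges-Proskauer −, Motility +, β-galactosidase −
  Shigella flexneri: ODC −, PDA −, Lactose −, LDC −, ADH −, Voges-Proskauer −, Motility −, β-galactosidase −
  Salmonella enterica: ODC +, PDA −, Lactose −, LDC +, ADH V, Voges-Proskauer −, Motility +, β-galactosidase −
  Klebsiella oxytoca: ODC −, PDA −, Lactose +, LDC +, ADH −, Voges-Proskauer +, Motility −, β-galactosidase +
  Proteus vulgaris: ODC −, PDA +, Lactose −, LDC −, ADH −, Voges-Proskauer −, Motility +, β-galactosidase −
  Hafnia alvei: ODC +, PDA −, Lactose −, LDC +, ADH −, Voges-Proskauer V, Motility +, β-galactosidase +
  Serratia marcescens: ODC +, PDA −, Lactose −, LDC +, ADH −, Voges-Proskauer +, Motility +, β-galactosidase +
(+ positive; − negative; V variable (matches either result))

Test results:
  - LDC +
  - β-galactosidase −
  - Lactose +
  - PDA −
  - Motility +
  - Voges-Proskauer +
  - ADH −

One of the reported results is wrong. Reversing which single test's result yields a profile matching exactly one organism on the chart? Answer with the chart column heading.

β-galactosidase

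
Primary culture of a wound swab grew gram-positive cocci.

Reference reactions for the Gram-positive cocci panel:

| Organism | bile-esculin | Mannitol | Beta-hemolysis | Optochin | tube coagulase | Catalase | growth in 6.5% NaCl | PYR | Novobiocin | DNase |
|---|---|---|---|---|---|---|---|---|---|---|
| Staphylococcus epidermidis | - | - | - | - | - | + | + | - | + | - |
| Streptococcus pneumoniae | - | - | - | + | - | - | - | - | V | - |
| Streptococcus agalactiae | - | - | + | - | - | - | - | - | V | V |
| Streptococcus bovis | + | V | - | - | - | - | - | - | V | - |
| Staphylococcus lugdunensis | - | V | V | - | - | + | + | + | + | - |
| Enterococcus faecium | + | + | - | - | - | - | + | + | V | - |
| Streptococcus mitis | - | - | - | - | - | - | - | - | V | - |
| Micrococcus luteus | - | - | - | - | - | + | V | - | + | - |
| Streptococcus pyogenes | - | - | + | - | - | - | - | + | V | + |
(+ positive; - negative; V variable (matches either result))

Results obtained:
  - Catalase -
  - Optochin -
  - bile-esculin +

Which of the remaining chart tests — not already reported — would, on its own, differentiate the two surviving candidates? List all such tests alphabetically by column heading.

Optochin -: excludes Streptococcus pneumoniae — 8 left.
bile-esculin +: excludes 6 organisms — 2 left.
Catalase -: all 2 remaining candidates are consistent.
Two candidates remain: Enterococcus faecium and Streptococcus bovis.
  Mannitol: + vs V — variable for at least one, does not separate.
  Beta-hemolysis: - vs - — same for both, does not separate.
  tube coagulase: - vs - — same for both, does not separate.
  growth in 6.5% NaCl: Enterococcus faecium +, Streptococcus bovis - — discriminates.
  PYR: Enterococcus faecium +, Streptococcus bovis - — discriminates.
  Novobiocin: V vs V — variable for at least one, does not separate.
  DNase: - vs - — same for both, does not separate.

growth in 6.5% NaCl, PYR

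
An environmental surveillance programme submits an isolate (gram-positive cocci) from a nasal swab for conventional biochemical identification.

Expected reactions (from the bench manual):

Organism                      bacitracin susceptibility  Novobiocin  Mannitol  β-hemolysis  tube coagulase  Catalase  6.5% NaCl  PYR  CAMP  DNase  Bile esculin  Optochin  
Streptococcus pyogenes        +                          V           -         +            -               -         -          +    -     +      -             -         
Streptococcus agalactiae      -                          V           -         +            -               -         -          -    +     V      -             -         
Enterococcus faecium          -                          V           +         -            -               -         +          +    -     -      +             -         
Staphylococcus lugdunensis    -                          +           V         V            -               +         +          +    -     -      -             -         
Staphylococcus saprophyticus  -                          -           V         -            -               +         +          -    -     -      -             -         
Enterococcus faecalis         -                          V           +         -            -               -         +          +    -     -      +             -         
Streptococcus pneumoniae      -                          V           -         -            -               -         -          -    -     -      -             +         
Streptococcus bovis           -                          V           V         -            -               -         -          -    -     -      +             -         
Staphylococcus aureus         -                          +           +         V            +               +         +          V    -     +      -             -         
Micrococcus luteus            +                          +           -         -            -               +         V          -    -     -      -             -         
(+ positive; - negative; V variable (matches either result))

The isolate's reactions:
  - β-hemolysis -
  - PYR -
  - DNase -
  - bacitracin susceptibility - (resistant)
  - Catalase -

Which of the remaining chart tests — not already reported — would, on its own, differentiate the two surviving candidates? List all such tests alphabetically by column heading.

bacitracin susceptibility -: excludes Streptococcus pyogenes, Micrococcus luteus — 8 left.
Catalase -: excludes Staphylococcus lugdunensis, Staphylococcus saprophyticus, Staphylococcus aureus — 5 left.
PYR -: excludes Enterococcus faecium, Enterococcus faecalis — 3 left.
DNase -: all 3 remaining candidates are consistent.
β-hemolysis -: excludes Streptococcus agalactiae — 2 left.
Two candidates remain: Streptococcus bovis and Streptococcus pneumoniae.
  Novobiocin: V vs V — variable for at least one, does not separate.
  Mannitol: V vs - — variable for at least one, does not separate.
  tube coagulase: - vs - — same for both, does not separate.
  6.5% NaCl: - vs - — same for both, does not separate.
  CAMP: - vs - — same for both, does not separate.
  Bile esculin: Streptococcus bovis +, Streptococcus pneumoniae - — discriminates.
  Optochin: Streptococcus bovis -, Streptococcus pneumoniae + — discriminates.

Bile esculin, Optochin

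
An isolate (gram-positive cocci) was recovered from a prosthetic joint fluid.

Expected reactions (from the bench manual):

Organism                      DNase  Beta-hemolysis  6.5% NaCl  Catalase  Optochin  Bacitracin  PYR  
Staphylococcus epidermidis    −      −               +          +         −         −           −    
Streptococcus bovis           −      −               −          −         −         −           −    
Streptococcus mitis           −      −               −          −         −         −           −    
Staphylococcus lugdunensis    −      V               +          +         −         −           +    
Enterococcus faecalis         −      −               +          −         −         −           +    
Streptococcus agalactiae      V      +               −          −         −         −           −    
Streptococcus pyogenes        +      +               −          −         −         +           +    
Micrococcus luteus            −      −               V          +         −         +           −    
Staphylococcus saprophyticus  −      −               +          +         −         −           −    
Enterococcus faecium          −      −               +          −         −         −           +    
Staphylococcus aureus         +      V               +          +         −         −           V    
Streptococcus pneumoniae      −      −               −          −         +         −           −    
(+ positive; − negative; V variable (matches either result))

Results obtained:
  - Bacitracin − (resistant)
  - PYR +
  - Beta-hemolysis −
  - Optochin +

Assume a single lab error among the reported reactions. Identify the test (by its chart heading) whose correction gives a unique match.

PYR

As reported, no row in the chart matches all 4 reactions.
Reversing PYR (to −) → unique match: Streptococcus pneumoniae.
Reversing Bacitracin → still no organism matches.
Reversing Beta-hemolysis → still no organism matches.
Reversing Optochin → 4 organisms match (not unique).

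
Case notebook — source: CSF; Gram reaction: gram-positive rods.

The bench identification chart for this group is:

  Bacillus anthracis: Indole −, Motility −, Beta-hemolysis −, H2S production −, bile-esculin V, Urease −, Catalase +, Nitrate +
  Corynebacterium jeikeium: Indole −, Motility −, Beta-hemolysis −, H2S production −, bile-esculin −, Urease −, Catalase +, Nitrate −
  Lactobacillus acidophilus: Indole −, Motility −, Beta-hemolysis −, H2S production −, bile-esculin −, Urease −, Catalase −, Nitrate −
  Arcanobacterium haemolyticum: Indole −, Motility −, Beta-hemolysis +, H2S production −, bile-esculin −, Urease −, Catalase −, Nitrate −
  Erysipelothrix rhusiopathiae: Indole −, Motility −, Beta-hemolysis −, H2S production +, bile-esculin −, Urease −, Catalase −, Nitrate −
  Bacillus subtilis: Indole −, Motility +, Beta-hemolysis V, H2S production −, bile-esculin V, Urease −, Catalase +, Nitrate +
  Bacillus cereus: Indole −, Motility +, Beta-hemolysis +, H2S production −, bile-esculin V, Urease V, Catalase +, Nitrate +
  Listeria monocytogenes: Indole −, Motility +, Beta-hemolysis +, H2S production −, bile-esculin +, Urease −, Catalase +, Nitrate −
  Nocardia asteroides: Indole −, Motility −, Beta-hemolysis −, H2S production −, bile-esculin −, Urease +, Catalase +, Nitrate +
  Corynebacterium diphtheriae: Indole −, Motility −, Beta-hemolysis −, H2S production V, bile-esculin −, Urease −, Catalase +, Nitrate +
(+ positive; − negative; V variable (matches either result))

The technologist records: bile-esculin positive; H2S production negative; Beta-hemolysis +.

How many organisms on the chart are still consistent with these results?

3

Beta-hemolysis +: excludes 6 organisms — 4 left.
H2S production −: all 4 remaining candidates are consistent.
bile-esculin +: excludes Arcanobacterium haemolyticum — 3 left.
Still consistent: Bacillus cereus, Bacillus subtilis, Listeria monocytogenes.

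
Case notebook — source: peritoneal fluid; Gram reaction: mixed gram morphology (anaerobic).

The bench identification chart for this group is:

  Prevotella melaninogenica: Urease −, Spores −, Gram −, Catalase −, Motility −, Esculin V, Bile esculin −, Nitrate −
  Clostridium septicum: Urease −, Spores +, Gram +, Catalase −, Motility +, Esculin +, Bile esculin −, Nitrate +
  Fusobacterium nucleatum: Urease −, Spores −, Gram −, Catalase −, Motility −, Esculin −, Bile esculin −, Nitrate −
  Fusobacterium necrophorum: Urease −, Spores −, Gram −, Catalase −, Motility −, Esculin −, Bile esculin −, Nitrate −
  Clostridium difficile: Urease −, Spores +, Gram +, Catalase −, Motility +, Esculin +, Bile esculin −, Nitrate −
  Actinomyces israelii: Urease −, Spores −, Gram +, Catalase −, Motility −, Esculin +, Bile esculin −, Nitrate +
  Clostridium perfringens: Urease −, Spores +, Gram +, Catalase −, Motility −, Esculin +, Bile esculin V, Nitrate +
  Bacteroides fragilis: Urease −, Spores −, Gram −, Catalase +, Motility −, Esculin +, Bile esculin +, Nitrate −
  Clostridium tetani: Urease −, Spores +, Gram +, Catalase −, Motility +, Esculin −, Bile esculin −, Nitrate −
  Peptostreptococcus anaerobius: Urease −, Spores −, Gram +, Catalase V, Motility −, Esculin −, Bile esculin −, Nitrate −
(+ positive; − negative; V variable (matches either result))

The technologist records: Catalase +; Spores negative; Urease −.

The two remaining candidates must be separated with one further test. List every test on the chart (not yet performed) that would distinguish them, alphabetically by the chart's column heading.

Bile esculin, Esculin, Gram

Spores −: excludes Clostridium septicum, Clostridium difficile, Clostridium perfringens, Clostridium tetani — 6 left.
Urease −: all 6 remaining candidates are consistent.
Catalase +: excludes Prevotella melaninogenica, Fusobacterium nucleatum, Fusobacterium necrophorum, Actinomyces israelii — 2 left.
Two candidates remain: Bacteroides fragilis and Peptostreptococcus anaerobius.
  Gram: Bacteroides fragilis −, Peptostreptococcus anaerobius + — discriminates.
  Motility: − vs − — same for both, does not separate.
  Esculin: Bacteroides fragilis +, Peptostreptococcus anaerobius − — discriminates.
  Bile esculin: Bacteroides fragilis +, Peptostreptococcus anaerobius − — discriminates.
  Nitrate: − vs − — same for both, does not separate.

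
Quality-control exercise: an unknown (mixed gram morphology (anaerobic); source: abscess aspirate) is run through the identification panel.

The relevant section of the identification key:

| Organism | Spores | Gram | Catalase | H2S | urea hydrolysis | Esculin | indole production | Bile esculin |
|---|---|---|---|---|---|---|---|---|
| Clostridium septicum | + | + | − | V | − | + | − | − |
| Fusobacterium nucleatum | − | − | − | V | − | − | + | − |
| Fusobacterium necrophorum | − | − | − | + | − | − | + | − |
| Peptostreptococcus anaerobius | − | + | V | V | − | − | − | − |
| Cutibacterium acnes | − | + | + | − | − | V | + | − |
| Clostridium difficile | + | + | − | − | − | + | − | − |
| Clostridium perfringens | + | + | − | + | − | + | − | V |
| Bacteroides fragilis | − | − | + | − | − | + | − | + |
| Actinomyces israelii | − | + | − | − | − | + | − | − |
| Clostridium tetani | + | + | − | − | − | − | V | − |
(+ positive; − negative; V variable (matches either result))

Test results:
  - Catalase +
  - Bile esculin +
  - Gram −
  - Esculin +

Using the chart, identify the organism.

Catalase +: excludes 7 organisms — 3 left.
Gram −: excludes Peptostreptococcus anaerobius, Cutibacterium acnes — 1 left.
Bile esculin +: the one remaining candidate is consistent.
Esculin +: the one remaining candidate is consistent.

Bacteroides fragilis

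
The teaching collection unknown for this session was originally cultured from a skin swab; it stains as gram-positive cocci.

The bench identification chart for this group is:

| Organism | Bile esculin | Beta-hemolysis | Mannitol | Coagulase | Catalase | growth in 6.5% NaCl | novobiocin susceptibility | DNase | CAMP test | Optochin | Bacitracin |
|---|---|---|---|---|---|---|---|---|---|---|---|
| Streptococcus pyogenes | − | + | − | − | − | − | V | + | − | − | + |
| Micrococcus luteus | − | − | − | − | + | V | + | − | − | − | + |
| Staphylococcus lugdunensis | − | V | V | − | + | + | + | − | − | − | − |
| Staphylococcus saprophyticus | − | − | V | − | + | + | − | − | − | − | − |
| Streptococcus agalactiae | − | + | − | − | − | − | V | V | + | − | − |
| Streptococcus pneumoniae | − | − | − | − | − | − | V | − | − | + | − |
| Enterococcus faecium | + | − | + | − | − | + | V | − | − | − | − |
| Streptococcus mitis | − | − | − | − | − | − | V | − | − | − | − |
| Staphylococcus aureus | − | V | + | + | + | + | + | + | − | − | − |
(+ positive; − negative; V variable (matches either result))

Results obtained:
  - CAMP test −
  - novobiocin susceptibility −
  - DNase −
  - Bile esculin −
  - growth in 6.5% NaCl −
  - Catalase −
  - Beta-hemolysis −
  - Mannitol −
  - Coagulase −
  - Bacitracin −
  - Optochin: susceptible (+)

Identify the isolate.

Streptococcus pneumoniae

DNase −: excludes Streptococcus pyogenes, Staphylococcus aureus — 7 left.
Bacitracin −: excludes Micrococcus luteus — 6 left.
Mannitol −: excludes Enterococcus faecium — 5 left.
Coagulase −: all 5 remaining candidates are consistent.
Bile esculin −: all 5 remaining candidates are consistent.
Catalase −: excludes Staphylococcus lugdunensis, Staphylococcus saprophyticus — 3 left.
Optochin +: excludes Streptococcus agalactiae, Streptococcus mitis — 1 left.
Beta-hemolysis −: the one remaining candidate is consistent.
novobiocin susceptibility −: the one remaining candidate is consistent.
CAMP test −: the one remaining candidate is consistent.
growth in 6.5% NaCl −: the one remaining candidate is consistent.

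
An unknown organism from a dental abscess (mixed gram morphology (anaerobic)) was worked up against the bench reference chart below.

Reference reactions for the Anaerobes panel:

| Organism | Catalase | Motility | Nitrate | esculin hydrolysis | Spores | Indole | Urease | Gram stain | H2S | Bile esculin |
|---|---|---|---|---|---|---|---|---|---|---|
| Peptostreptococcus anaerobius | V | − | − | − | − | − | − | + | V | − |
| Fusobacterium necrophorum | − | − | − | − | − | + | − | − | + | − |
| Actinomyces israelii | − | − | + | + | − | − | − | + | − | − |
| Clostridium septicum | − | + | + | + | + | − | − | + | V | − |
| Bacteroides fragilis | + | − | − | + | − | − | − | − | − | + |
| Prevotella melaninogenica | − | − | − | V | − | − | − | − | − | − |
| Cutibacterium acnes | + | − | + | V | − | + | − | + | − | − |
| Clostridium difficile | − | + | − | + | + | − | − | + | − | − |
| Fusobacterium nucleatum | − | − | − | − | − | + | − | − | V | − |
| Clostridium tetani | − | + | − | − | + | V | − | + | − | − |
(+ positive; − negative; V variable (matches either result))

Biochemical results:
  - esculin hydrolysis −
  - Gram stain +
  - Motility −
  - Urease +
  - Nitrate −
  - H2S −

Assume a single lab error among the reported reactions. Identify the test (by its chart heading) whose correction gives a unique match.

Urease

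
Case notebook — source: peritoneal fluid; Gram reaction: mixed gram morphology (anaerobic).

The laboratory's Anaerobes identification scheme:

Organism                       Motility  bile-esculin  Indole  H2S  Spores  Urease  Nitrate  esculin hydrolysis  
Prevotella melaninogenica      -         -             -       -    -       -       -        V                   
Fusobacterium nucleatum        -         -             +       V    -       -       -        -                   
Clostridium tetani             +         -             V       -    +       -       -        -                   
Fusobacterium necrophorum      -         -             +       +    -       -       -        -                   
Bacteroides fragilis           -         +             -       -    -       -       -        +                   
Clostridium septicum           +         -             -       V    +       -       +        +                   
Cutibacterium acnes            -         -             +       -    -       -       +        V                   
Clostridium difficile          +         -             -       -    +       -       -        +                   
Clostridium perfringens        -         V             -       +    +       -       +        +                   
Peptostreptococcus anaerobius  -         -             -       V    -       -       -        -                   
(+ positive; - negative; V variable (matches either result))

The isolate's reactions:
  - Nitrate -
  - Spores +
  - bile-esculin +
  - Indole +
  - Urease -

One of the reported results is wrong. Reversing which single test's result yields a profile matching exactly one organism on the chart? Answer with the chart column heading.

As reported, no row in the chart matches all 5 reactions.
Reversing Nitrate → still no organism matches.
Reversing Spores → still no organism matches.
Reversing Urease → still no organism matches.
Reversing bile-esculin (to -) → unique match: Clostridium tetani.
Reversing Indole → still no organism matches.

bile-esculin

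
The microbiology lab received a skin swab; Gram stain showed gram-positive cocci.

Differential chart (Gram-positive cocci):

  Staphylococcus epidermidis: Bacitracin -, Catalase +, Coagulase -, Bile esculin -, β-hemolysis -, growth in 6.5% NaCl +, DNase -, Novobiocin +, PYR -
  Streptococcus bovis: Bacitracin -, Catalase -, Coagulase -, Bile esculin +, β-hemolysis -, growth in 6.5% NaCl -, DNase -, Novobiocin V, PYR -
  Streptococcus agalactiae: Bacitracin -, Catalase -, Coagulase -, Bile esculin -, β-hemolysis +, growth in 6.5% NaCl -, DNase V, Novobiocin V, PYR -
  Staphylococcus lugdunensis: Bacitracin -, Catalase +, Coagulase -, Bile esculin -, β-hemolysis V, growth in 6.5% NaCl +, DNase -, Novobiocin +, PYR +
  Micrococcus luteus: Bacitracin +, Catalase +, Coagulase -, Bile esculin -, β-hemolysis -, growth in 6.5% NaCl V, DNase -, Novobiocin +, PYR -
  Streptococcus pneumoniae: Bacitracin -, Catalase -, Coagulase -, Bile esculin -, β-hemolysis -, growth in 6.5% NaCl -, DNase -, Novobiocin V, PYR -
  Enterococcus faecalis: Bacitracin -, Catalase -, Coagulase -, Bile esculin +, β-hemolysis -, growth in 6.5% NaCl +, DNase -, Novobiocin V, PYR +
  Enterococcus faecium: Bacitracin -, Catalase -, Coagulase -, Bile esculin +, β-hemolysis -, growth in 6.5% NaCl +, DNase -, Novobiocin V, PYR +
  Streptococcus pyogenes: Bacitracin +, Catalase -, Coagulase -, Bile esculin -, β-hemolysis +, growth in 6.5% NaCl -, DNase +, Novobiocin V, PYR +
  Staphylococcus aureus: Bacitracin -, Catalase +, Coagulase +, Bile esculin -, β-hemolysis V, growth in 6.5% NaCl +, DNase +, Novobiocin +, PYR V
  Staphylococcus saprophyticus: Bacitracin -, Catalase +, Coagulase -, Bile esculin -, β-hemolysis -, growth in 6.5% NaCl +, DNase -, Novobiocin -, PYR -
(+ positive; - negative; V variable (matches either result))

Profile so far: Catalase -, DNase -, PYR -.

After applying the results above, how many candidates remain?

3

DNase -: excludes Streptococcus pyogenes, Staphylococcus aureus — 9 left.
PYR -: excludes Staphylococcus lugdunensis, Enterococcus faecalis, Enterococcus faecium — 6 left.
Catalase -: excludes Staphylococcus epidermidis, Micrococcus luteus, Staphylococcus saprophyticus — 3 left.
Still consistent: Streptococcus agalactiae, Streptococcus bovis, Streptococcus pneumoniae.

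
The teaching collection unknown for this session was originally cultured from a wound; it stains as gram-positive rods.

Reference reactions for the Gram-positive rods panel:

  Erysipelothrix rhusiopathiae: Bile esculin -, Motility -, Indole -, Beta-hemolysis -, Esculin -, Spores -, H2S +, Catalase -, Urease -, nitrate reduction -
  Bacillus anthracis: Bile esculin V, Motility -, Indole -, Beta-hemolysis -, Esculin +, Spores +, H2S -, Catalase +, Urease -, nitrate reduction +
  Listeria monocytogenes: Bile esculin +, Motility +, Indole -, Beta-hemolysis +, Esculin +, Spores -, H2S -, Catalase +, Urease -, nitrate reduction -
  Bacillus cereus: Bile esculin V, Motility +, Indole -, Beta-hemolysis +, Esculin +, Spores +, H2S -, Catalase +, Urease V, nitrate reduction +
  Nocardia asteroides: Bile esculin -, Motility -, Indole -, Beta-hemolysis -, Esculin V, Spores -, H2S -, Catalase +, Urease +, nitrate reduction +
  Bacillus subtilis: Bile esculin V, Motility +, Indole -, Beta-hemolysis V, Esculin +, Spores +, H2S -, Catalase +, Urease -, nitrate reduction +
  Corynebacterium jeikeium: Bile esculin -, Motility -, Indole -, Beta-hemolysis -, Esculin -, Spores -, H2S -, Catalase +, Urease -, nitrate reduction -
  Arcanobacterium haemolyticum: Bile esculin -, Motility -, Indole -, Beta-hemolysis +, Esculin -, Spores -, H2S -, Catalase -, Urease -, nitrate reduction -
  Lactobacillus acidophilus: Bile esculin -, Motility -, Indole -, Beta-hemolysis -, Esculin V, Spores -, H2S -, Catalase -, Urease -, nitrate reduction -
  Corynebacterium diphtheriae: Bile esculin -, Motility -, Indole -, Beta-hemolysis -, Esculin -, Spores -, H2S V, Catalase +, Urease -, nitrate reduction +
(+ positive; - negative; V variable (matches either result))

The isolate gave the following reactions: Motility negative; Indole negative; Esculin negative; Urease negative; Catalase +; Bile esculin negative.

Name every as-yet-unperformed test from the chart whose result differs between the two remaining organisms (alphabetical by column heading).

nitrate reduction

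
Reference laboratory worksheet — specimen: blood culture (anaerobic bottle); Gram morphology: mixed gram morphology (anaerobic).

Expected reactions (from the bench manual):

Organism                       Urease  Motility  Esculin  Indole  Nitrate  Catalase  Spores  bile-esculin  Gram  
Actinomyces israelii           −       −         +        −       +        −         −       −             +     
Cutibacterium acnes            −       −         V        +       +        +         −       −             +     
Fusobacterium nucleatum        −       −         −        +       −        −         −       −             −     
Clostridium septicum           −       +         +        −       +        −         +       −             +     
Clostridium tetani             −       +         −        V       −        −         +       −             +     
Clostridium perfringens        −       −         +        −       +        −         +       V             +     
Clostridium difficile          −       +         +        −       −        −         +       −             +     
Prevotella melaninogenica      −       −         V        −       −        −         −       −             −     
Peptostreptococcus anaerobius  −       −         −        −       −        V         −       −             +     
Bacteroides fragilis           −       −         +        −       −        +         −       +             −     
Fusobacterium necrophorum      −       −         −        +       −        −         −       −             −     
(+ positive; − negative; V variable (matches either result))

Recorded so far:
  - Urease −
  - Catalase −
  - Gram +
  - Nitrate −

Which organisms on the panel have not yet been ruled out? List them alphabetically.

Clostridium difficile, Clostridium tetani, Peptostreptococcus anaerobius

Nitrate −: excludes Actinomyces israelii, Cutibacterium acnes, Clostridium septicum, Clostridium perfringens — 7 left.
Catalase −: excludes Bacteroides fragilis — 6 left.
Urease −: all 6 remaining candidates are consistent.
Gram +: excludes Fusobacterium nucleatum, Prevotella melaninogenica, Fusobacterium necrophorum — 3 left.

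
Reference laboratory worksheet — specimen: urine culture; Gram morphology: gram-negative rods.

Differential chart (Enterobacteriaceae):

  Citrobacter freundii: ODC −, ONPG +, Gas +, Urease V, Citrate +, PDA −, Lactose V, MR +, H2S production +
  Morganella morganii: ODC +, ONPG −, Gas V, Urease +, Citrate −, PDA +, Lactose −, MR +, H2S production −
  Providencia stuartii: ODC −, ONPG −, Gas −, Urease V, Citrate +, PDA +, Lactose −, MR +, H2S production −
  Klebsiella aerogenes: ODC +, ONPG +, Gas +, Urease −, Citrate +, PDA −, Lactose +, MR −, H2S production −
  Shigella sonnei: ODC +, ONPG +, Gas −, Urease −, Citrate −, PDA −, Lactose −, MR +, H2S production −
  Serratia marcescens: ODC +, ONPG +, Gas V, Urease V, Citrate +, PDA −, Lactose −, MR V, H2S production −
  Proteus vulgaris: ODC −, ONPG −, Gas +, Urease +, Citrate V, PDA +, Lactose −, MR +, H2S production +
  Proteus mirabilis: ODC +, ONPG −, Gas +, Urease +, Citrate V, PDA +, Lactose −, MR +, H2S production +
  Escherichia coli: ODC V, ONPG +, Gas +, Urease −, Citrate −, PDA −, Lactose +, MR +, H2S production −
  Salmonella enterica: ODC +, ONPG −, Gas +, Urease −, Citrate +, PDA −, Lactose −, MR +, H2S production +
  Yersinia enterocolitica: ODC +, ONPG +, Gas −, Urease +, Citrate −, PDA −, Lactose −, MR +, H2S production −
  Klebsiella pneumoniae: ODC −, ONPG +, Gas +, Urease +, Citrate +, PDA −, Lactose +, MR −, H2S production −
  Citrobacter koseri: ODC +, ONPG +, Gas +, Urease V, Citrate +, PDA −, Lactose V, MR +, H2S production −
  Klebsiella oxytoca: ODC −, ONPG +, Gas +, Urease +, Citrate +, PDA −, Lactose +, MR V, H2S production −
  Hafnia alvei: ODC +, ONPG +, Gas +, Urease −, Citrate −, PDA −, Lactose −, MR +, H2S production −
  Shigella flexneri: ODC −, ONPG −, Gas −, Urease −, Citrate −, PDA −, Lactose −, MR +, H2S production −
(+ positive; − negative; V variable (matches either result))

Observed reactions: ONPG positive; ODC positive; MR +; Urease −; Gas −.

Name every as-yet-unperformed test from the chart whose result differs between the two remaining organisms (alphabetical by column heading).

Citrate

ODC +: excludes 6 organisms — 10 left.
MR +: excludes Klebsiella aerogenes — 9 left.
Gas −: excludes 5 organisms — 4 left.
ONPG +: excludes Morganella morganii — 3 left.
Urease −: excludes Yersinia enterocolitica — 2 left.
Two candidates remain: Serratia marcescens and Shigella sonnei.
  Citrate: Serratia marcescens +, Shigella sonnei − — discriminates.
  PDA: − vs − — same for both, does not separate.
  Lactose: − vs − — same for both, does not separate.
  H2S production: − vs − — same for both, does not separate.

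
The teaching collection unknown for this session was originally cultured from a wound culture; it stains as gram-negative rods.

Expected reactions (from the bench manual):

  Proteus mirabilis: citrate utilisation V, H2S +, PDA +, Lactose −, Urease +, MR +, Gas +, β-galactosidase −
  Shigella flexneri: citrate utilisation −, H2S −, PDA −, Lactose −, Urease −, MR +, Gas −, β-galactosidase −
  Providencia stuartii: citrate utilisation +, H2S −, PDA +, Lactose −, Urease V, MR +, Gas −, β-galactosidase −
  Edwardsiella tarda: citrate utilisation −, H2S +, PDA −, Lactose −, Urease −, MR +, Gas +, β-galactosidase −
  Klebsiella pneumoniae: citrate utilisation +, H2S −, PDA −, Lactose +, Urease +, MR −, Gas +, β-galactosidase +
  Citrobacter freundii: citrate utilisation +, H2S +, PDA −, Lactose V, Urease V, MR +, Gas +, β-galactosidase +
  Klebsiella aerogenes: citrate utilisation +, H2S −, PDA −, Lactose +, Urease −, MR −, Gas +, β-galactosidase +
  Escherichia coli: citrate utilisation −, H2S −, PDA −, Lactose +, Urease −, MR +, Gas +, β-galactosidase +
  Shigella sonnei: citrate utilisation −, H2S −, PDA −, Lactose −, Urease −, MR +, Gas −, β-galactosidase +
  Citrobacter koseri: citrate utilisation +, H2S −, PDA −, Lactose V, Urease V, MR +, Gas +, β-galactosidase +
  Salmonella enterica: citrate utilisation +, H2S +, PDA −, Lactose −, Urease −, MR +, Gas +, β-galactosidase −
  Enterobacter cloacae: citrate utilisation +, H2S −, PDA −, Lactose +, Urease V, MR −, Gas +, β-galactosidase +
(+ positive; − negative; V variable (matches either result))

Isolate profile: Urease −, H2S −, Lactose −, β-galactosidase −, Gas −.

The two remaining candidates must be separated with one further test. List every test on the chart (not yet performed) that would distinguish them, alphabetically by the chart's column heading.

Lactose −: excludes Klebsiella pneumoniae, Klebsiella aerogenes, Escherichia coli, Enterobacter cloacae — 8 left.
Urease −: excludes Proteus mirabilis — 7 left.
Gas −: excludes Edwardsiella tarda, Citrobacter freundii, Citrobacter koseri, Salmonella enterica — 3 left.
H2S −: all 3 remaining candidates are consistent.
β-galactosidase −: excludes Shigella sonnei — 2 left.
Two candidates remain: Providencia stuartii and Shigella flexneri.
  citrate utilisation: Providencia stuartii +, Shigella flexneri − — discriminates.
  PDA: Providencia stuartii +, Shigella flexneri − — discriminates.
  MR: + vs + — same for both, does not separate.

citrate utilisation, PDA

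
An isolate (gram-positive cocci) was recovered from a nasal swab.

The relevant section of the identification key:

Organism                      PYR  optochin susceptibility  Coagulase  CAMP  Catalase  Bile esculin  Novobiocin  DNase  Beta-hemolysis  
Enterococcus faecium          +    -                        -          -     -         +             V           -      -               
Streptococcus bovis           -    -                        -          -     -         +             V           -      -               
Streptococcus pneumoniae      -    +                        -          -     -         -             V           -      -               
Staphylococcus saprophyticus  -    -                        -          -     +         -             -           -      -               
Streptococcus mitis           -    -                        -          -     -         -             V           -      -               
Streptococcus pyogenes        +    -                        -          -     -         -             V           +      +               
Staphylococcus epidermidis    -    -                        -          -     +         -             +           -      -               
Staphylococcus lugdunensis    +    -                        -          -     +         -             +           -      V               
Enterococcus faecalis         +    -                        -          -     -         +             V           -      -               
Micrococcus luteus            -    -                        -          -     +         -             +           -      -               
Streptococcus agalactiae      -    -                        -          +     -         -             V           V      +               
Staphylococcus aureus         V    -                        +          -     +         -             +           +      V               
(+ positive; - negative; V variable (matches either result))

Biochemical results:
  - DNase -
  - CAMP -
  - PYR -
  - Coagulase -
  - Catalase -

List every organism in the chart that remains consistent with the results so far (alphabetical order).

Streptococcus bovis, Streptococcus mitis, Streptococcus pneumoniae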